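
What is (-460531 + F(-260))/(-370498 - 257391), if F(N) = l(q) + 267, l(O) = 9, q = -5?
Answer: 460255/627889 ≈ 0.73302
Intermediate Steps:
F(N) = 276 (F(N) = 9 + 267 = 276)
(-460531 + F(-260))/(-370498 - 257391) = (-460531 + 276)/(-370498 - 257391) = -460255/(-627889) = -460255*(-1/627889) = 460255/627889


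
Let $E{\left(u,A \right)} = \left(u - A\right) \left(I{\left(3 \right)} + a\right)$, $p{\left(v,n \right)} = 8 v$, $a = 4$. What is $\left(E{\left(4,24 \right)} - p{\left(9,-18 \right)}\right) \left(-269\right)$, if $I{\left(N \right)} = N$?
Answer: $57028$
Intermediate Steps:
$E{\left(u,A \right)} = - 7 A + 7 u$ ($E{\left(u,A \right)} = \left(u - A\right) \left(3 + 4\right) = \left(u - A\right) 7 = - 7 A + 7 u$)
$\left(E{\left(4,24 \right)} - p{\left(9,-18 \right)}\right) \left(-269\right) = \left(\left(\left(-7\right) 24 + 7 \cdot 4\right) - 8 \cdot 9\right) \left(-269\right) = \left(\left(-168 + 28\right) - 72\right) \left(-269\right) = \left(-140 - 72\right) \left(-269\right) = \left(-212\right) \left(-269\right) = 57028$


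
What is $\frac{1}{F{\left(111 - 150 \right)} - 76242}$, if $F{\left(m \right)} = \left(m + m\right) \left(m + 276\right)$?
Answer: $- \frac{1}{94728} \approx -1.0557 \cdot 10^{-5}$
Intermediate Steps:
$F{\left(m \right)} = 2 m \left(276 + m\right)$
$\frac{1}{F{\left(111 - 150 \right)} - 76242} = \frac{1}{2 \left(111 - 150\right) \left(276 + \left(111 - 150\right)\right) - 76242} = \frac{1}{2 \left(-39\right) \left(276 - 39\right) - 76242} = \frac{1}{2 \left(-39\right) 237 - 76242} = \frac{1}{-18486 - 76242} = \frac{1}{-94728} = - \frac{1}{94728}$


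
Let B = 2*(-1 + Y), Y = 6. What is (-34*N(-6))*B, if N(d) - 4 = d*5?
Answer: 8840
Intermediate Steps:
N(d) = 4 + 5*d (N(d) = 4 + d*5 = 4 + 5*d)
B = 10 (B = 2*(-1 + 6) = 2*5 = 10)
(-34*N(-6))*B = -34*(4 + 5*(-6))*10 = -34*(4 - 30)*10 = -34*(-26)*10 = 884*10 = 8840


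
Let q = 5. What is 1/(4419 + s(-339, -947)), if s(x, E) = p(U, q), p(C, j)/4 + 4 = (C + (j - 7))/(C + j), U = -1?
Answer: 1/4400 ≈ 0.00022727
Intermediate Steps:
p(C, j) = -16 + 4*(-7 + C + j)/(C + j) (p(C, j) = -16 + 4*((C + (j - 7))/(C + j)) = -16 + 4*((C + (-7 + j))/(C + j)) = -16 + 4*((-7 + C + j)/(C + j)) = -16 + 4*(-7 + C + j)/(C + j))
s(x, E) = -19 (s(x, E) = 4*(-7 - 3*(-1) - 3*5)/(-1 + 5) = 4*(-7 + 3 - 15)/4 = 4*(¼)*(-19) = -19)
1/(4419 + s(-339, -947)) = 1/(4419 - 19) = 1/4400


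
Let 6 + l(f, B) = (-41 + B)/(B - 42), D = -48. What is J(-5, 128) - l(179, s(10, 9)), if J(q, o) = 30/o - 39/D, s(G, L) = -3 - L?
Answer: 10481/1728 ≈ 6.0654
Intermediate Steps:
l(f, B) = -6 + (-41 + B)/(-42 + B) (l(f, B) = -6 + (-41 + B)/(B - 42) = -6 + (-41 + B)/(-42 + B))
J(q, o) = 13/16 + 30/o (J(q, o) = 30/o - 39/(-48) = 30/o - 39*(-1/48) = 30/o + 13/16 = 13/16 + 30/o)
J(-5, 128) - l(179, s(10, 9)) = (13/16 + 30/128) - (211 - 5*(-3 - 1*9))/(-42 + (-3 - 1*9)) = (13/16 + 30*(1/128)) - (211 - 5*(-3 - 9))/(-42 + (-3 - 9)) = (13/16 + 15/64) - (211 - 5*(-12))/(-42 - 12) = 67/64 - (211 + 60)/(-54) = 67/64 - (-1)*271/54 = 67/64 - 1*(-271/54) = 67/64 + 271/54 = 10481/1728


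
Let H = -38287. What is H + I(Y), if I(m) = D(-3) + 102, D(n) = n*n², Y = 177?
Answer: -38212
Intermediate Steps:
D(n) = n³
I(m) = 75 (I(m) = (-3)³ + 102 = -27 + 102 = 75)
H + I(Y) = -38287 + 75 = -38212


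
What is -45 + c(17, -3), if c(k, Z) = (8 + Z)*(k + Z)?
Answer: 25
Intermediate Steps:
c(k, Z) = (8 + Z)*(Z + k)
-45 + c(17, -3) = -45 + ((-3)² + 8*(-3) + 8*17 - 3*17) = -45 + (9 - 24 + 136 - 51) = -45 + 70 = 25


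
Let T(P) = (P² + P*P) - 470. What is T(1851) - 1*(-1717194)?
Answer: 8569126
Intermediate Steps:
T(P) = -470 + 2*P² (T(P) = (P² + P²) - 470 = 2*P² - 470 = -470 + 2*P²)
T(1851) - 1*(-1717194) = (-470 + 2*1851²) - 1*(-1717194) = (-470 + 2*3426201) + 1717194 = (-470 + 6852402) + 1717194 = 6851932 + 1717194 = 8569126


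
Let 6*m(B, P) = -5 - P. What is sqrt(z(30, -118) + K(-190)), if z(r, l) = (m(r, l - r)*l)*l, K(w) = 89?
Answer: sqrt(2987499)/3 ≈ 576.15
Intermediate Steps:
m(B, P) = -5/6 - P/6 (m(B, P) = (-5 - P)/6 = -5/6 - P/6)
z(r, l) = l**2*(-5/6 - l/6 + r/6) (z(r, l) = ((-5/6 - (l - r)/6)*l)*l = ((-5/6 + (-l/6 + r/6))*l)*l = ((-5/6 - l/6 + r/6)*l)*l = (l*(-5/6 - l/6 + r/6))*l = l**2*(-5/6 - l/6 + r/6))
sqrt(z(30, -118) + K(-190)) = sqrt((1/6)*(-118)**2*(-5 + 30 - 1*(-118)) + 89) = sqrt((1/6)*13924*(-5 + 30 + 118) + 89) = sqrt((1/6)*13924*143 + 89) = sqrt(995566/3 + 89) = sqrt(995833/3) = sqrt(2987499)/3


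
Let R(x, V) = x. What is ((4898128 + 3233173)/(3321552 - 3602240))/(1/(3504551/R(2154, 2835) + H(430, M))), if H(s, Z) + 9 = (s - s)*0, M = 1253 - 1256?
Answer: -28338925649665/604601952 ≈ -46872.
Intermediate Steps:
M = -3
H(s, Z) = -9 (H(s, Z) = -9 + (s - s)*0 = -9 + 0*0 = -9 + 0 = -9)
((4898128 + 3233173)/(3321552 - 3602240))/(1/(3504551/R(2154, 2835) + H(430, M))) = ((4898128 + 3233173)/(3321552 - 3602240))/(1/(3504551/2154 - 9)) = (8131301/(-280688))/(1/(3504551*(1/2154) - 9)) = (8131301*(-1/280688))/(1/(3504551/2154 - 9)) = -8131301/(280688*(1/(3485165/2154))) = -8131301/(280688*2154/3485165) = -8131301/280688*3485165/2154 = -28338925649665/604601952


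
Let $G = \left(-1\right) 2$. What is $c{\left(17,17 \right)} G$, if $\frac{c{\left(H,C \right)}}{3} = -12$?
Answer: $72$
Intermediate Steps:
$G = -2$
$c{\left(H,C \right)} = -36$ ($c{\left(H,C \right)} = 3 \left(-12\right) = -36$)
$c{\left(17,17 \right)} G = \left(-36\right) \left(-2\right) = 72$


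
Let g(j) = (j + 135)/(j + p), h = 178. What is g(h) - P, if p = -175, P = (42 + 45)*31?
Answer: -7778/3 ≈ -2592.7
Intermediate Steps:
P = 2697 (P = 87*31 = 2697)
g(j) = (135 + j)/(-175 + j) (g(j) = (j + 135)/(j - 175) = (135 + j)/(-175 + j))
g(h) - P = (135 + 178)/(-175 + 178) - 1*2697 = 313/3 - 2697 = -7778/3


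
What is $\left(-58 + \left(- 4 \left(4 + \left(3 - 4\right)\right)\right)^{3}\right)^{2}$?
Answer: $3189796$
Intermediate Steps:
$\left(-58 + \left(- 4 \left(4 + \left(3 - 4\right)\right)\right)^{3}\right)^{2} = \left(-58 + \left(- 4 \left(4 - 1\right)\right)^{3}\right)^{2} = \left(-58 + \left(\left(-4\right) 3\right)^{3}\right)^{2} = \left(-58 + \left(-12\right)^{3}\right)^{2} = \left(-58 - 1728\right)^{2} = \left(-1786\right)^{2} = 3189796$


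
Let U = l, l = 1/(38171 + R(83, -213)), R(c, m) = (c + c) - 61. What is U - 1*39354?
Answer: -1506313703/38276 ≈ -39354.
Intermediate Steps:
R(c, m) = -61 + 2*c (R(c, m) = 2*c - 61 = -61 + 2*c)
l = 1/38276 (l = 1/(38171 + (-61 + 2*83)) = 1/(38171 + (-61 + 166)) = 1/(38171 + 105) = 1/38276 ≈ 2.6126e-5)
U = 1/38276 ≈ 2.6126e-5
U - 1*39354 = 1/38276 - 1*39354 = 1/38276 - 39354 = -1506313703/38276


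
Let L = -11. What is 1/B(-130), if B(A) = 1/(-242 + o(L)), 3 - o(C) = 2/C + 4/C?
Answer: -2623/11 ≈ -238.45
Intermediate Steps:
o(C) = 3 - 6/C (o(C) = 3 - (2/C + 4/C) = 3 - 6/C)
B(A) = -11/2623 (B(A) = 1/(-242 + (3 - 6/(-11))) = 1/(-242 + (3 - 6*(-1/11))) = 1/(-242 + (3 + 6/11)) = 1/(-242 + 39/11) = 1/(-2623/11) = -11/2623)
1/B(-130) = 1/(-11/2623) = -2623/11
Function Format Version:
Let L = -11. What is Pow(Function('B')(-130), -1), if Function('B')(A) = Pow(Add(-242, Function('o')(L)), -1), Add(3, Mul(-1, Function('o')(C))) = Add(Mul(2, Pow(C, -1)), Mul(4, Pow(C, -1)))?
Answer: Rational(-2623, 11) ≈ -238.45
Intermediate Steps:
Function('o')(C) = Add(3, Mul(-6, Pow(C, -1))) (Function('o')(C) = Add(3, Mul(-1, Add(Mul(2, Pow(C, -1)), Mul(4, Pow(C, -1))))) = Add(3, Mul(-1, Mul(6, Pow(C, -1)))) = Add(3, Mul(-6, Pow(C, -1))))
Function('B')(A) = Rational(-11, 2623) (Function('B')(A) = Pow(Add(-242, Add(3, Mul(-6, Pow(-11, -1)))), -1) = Pow(Add(-242, Add(3, Mul(-6, Rational(-1, 11)))), -1) = Pow(Add(-242, Add(3, Rational(6, 11))), -1) = Pow(Add(-242, Rational(39, 11)), -1) = Pow(Rational(-2623, 11), -1) = Rational(-11, 2623))
Pow(Function('B')(-130), -1) = Pow(Rational(-11, 2623), -1) = Rational(-2623, 11)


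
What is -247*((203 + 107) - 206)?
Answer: -25688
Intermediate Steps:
-247*((203 + 107) - 206) = -247*(310 - 206) = -247*104 = -25688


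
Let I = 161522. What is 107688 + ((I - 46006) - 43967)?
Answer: 179237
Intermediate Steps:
107688 + ((I - 46006) - 43967) = 107688 + ((161522 - 46006) - 43967) = 107688 + (115516 - 43967) = 107688 + 71549 = 179237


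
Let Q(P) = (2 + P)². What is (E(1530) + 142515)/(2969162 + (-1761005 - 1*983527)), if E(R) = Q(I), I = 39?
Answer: 72098/112315 ≈ 0.64193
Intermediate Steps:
E(R) = 1681 (E(R) = (2 + 39)² = 41² = 1681)
(E(1530) + 142515)/(2969162 + (-1761005 - 1*983527)) = (1681 + 142515)/(2969162 + (-1761005 - 1*983527)) = 144196/(2969162 + (-1761005 - 983527)) = 144196/(2969162 - 2744532) = 144196/224630 = 144196*(1/224630) = 72098/112315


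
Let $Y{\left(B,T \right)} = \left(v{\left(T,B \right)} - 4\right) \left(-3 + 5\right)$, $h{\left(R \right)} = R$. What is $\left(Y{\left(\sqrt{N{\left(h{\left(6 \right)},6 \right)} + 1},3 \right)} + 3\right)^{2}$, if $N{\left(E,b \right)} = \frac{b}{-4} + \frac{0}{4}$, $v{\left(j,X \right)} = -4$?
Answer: $169$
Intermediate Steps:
$N{\left(E,b \right)} = - \frac{b}{4}$ ($N{\left(E,b \right)} = b \left(- \frac{1}{4}\right) + 0 \cdot \frac{1}{4} = - \frac{b}{4} + 0 = - \frac{b}{4}$)
$Y{\left(B,T \right)} = -16$ ($Y{\left(B,T \right)} = \left(-4 - 4\right) \left(-3 + 5\right) = \left(-8\right) 2 = -16$)
$\left(Y{\left(\sqrt{N{\left(h{\left(6 \right)},6 \right)} + 1},3 \right)} + 3\right)^{2} = \left(-16 + 3\right)^{2} = \left(-13\right)^{2} = 169$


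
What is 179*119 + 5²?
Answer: 21326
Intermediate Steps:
179*119 + 5² = 21301 + 25 = 21326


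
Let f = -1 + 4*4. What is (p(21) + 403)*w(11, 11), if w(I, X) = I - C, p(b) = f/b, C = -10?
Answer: 8478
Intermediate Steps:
f = 15 (f = -1 + 16 = 15)
p(b) = 15/b
w(I, X) = 10 + I (w(I, X) = I - 1*(-10) = I + 10 = 10 + I)
(p(21) + 403)*w(11, 11) = (15/21 + 403)*(10 + 11) = (15*(1/21) + 403)*21 = (5/7 + 403)*21 = (2826/7)*21 = 8478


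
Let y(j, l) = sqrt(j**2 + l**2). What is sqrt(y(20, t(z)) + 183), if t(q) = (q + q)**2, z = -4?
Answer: sqrt(183 + 4*sqrt(281)) ≈ 15.813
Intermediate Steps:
t(q) = 4*q**2 (t(q) = (2*q)**2 = 4*q**2)
sqrt(y(20, t(z)) + 183) = sqrt(sqrt(20**2 + (4*(-4)**2)**2) + 183) = sqrt(sqrt(400 + (4*16)**2) + 183) = sqrt(sqrt(400 + 64**2) + 183) = sqrt(sqrt(400 + 4096) + 183) = sqrt(sqrt(4496) + 183) = sqrt(4*sqrt(281) + 183) = sqrt(183 + 4*sqrt(281))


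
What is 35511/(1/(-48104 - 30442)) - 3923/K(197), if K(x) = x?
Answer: -549481664105/197 ≈ -2.7892e+9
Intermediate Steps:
35511/(1/(-48104 - 30442)) - 3923/K(197) = 35511/(1/(-48104 - 30442)) - 3923/197 = 35511/(1/(-78546)) - 3923*1/197 = 35511/(-1/78546) - 3923/197 = 35511*(-78546) - 3923/197 = -2789247006 - 3923/197 = -549481664105/197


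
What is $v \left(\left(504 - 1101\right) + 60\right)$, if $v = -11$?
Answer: $5907$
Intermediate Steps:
$v \left(\left(504 - 1101\right) + 60\right) = - 11 \left(\left(504 - 1101\right) + 60\right) = - 11 \left(-597 + 60\right) = \left(-11\right) \left(-537\right) = 5907$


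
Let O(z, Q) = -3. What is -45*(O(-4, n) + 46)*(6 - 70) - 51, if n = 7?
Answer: 123789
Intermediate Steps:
-45*(O(-4, n) + 46)*(6 - 70) - 51 = -45*(-3 + 46)*(6 - 70) - 51 = -1935*(-64) - 51 = -45*(-2752) - 51 = 123840 - 51 = 123789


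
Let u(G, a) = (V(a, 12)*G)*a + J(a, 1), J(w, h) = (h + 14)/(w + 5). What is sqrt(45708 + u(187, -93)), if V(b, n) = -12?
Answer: 9*sqrt(6080470)/44 ≈ 504.38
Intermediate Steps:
J(w, h) = (14 + h)/(5 + w)
u(G, a) = 15/(5 + a) - 12*G*a (u(G, a) = (-12*G)*a + (14 + 1)/(5 + a) = -12*G*a + 15/(5 + a) = 15/(5 + a) - 12*G*a)
sqrt(45708 + u(187, -93)) = sqrt(45708 + 3*(5 - 4*187*(-93)*(5 - 93))/(5 - 93)) = sqrt(45708 + 3*(5 - 4*187*(-93)*(-88))/(-88)) = sqrt(45708 + 3*(-1/88)*(5 - 6121632)) = sqrt(45708 + 3*(-1/88)*(-6121627)) = sqrt(45708 + 18364881/88) = sqrt(22387185/88) = 9*sqrt(6080470)/44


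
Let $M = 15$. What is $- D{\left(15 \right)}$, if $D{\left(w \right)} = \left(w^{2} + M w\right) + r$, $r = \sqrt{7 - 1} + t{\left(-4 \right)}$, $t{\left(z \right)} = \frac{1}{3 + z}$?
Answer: $-449 - \sqrt{6} \approx -451.45$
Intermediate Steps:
$r = -1 + \sqrt{6}$ ($r = \sqrt{7 - 1} + \frac{1}{3 - 4} = \sqrt{6} + \frac{1}{-1} = \sqrt{6} - 1 = -1 + \sqrt{6} \approx 1.4495$)
$D{\left(w \right)} = -1 + \sqrt{6} + w^{2} + 15 w$ ($D{\left(w \right)} = \left(w^{2} + 15 w\right) - \left(1 - \sqrt{6}\right) = -1 + \sqrt{6} + w^{2} + 15 w$)
$- D{\left(15 \right)} = - (-1 + \sqrt{6} + 15^{2} + 15 \cdot 15) = - (-1 + \sqrt{6} + 225 + 225) = - (449 + \sqrt{6}) = -449 - \sqrt{6}$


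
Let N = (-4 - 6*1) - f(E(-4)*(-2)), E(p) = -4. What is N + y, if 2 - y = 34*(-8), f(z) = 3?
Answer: 261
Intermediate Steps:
N = -13 (N = (-4 - 6*1) - 1*3 = (-4 - 6) - 3 = -10 - 3 = -13)
y = 274 (y = 2 - 34*(-8) = 2 - 1*(-272) = 2 + 272 = 274)
N + y = -13 + 274 = 261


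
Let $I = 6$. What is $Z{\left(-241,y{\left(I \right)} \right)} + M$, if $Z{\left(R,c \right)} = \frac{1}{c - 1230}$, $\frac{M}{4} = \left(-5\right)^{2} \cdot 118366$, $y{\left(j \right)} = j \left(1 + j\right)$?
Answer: $\frac{14061880799}{1188} \approx 1.1837 \cdot 10^{7}$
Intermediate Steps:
$M = 11836600$ ($M = 4 \left(-5\right)^{2} \cdot 118366 = 4 \cdot 25 \cdot 118366 = 4 \cdot 2959150 = 11836600$)
$Z{\left(R,c \right)} = \frac{1}{-1230 + c}$
$Z{\left(-241,y{\left(I \right)} \right)} + M = \frac{1}{-1230 + 6 \left(1 + 6\right)} + 11836600 = \frac{1}{-1230 + 6 \cdot 7} + 11836600 = \frac{1}{-1230 + 42} + 11836600 = \frac{1}{-1188} + 11836600 = - \frac{1}{1188} + 11836600 = \frac{14061880799}{1188}$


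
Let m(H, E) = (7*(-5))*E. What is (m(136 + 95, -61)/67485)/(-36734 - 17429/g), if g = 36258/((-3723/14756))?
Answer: -4479506696/5201233496178555 ≈ -8.6124e-7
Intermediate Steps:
m(H, E) = -35*E
g = -10490648/73 (g = 36258/((-3723*1/14756)) = 36258/(-219/868) = 36258*(-868/219) = -10490648/73 ≈ -1.4371e+5)
(m(136 + 95, -61)/67485)/(-36734 - 17429/g) = (-35*(-61)/67485)/(-36734 - 17429/(-10490648/73)) = (2135*(1/67485))/(-36734 - 17429*(-73/10490648)) = 427/(13497*(-36734 + 1272317/10490648)) = 427/(13497*(-385362191315/10490648)) = (427/13497)*(-10490648/385362191315) = -4479506696/5201233496178555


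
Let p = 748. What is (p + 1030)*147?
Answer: 261366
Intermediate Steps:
(p + 1030)*147 = (748 + 1030)*147 = 1778*147 = 261366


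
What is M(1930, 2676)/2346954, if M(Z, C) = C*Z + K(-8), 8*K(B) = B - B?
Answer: 860780/391159 ≈ 2.2006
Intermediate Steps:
K(B) = 0 (K(B) = (B - B)/8 = (⅛)*0 = 0)
M(Z, C) = C*Z (M(Z, C) = C*Z + 0 = C*Z)
M(1930, 2676)/2346954 = (2676*1930)/2346954 = 5164680*(1/2346954) = 860780/391159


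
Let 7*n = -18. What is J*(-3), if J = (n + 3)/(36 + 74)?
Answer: -9/770 ≈ -0.011688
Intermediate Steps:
n = -18/7 (n = (⅐)*(-18) = -18/7 ≈ -2.5714)
J = 3/770 (J = (-18/7 + 3)/(36 + 74) = (3/7)/110 = (3/7)*(1/110) = 3/770 ≈ 0.0038961)
J*(-3) = (3/770)*(-3) = -9/770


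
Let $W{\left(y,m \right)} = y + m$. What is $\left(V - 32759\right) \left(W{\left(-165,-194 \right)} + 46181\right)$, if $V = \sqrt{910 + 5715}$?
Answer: $-1501082898 + 229110 \sqrt{265} \approx -1.4974 \cdot 10^{9}$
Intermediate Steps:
$W{\left(y,m \right)} = m + y$
$V = 5 \sqrt{265}$ ($V = \sqrt{6625} = 5 \sqrt{265} \approx 81.394$)
$\left(V - 32759\right) \left(W{\left(-165,-194 \right)} + 46181\right) = \left(5 \sqrt{265} - 32759\right) \left(\left(-194 - 165\right) + 46181\right) = \left(-32759 + 5 \sqrt{265}\right) \left(-359 + 46181\right) = \left(-32759 + 5 \sqrt{265}\right) 45822 = -1501082898 + 229110 \sqrt{265}$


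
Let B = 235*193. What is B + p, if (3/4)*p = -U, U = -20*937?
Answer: 211025/3 ≈ 70342.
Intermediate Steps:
U = -18740
B = 45355
p = 74960/3 (p = 4*(-1*(-18740))/3 = (4/3)*18740 = 74960/3 ≈ 24987.)
B + p = 45355 + 74960/3 = 211025/3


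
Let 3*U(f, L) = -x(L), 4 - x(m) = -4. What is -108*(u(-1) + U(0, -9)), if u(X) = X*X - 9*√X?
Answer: 180 + 972*I ≈ 180.0 + 972.0*I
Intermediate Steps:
u(X) = X² - 9*√X
x(m) = 8 (x(m) = 4 - 1*(-4) = 4 + 4 = 8)
U(f, L) = -8/3 (U(f, L) = (-1*8)/3 = (⅓)*(-8) = -8/3)
-108*(u(-1) + U(0, -9)) = -108*(((-1)² - 9*I) - 8/3) = -108*((1 - 9*I) - 8/3) = -108*(-5/3 - 9*I) = 180 + 972*I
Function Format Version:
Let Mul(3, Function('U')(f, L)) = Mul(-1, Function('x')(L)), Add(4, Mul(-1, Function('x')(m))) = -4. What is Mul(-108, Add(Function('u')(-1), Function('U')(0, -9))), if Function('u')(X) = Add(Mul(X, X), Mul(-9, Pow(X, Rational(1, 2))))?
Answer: Add(180, Mul(972, I)) ≈ Add(180.00, Mul(972.00, I))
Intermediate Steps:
Function('u')(X) = Add(Pow(X, 2), Mul(-9, Pow(X, Rational(1, 2))))
Function('x')(m) = 8 (Function('x')(m) = Add(4, Mul(-1, -4)) = Add(4, 4) = 8)
Function('U')(f, L) = Rational(-8, 3) (Function('U')(f, L) = Mul(Rational(1, 3), Mul(-1, 8)) = Mul(Rational(1, 3), -8) = Rational(-8, 3))
Mul(-108, Add(Function('u')(-1), Function('U')(0, -9))) = Mul(-108, Add(Add(Pow(-1, 2), Mul(-9, Pow(-1, Rational(1, 2)))), Rational(-8, 3))) = Mul(-108, Add(Add(1, Mul(-9, I)), Rational(-8, 3))) = Mul(-108, Add(Rational(-5, 3), Mul(-9, I))) = Add(180, Mul(972, I))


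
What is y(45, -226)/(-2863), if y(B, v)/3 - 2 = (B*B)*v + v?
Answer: 1373622/2863 ≈ 479.78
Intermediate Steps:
y(B, v) = 6 + 3*v + 3*v*B² (y(B, v) = 6 + 3*((B*B)*v + v) = 6 + 3*(B²*v + v) = 6 + 3*(v*B² + v) = 6 + 3*(v + v*B²) = 6 + (3*v + 3*v*B²) = 6 + 3*v + 3*v*B²)
y(45, -226)/(-2863) = (6 + 3*(-226) + 3*(-226)*45²)/(-2863) = (6 - 678 + 3*(-226)*2025)*(-1/2863) = (6 - 678 - 1372950)*(-1/2863) = -1373622*(-1/2863) = 1373622/2863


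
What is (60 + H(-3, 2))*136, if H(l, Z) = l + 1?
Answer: 7888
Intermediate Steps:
H(l, Z) = 1 + l
(60 + H(-3, 2))*136 = (60 + (1 - 3))*136 = (60 - 2)*136 = 58*136 = 7888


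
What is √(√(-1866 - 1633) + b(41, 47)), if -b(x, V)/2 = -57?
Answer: √(114 + I*√3499) ≈ 11.01 + 2.6863*I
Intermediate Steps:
b(x, V) = 114 (b(x, V) = -2*(-57) = 114)
√(√(-1866 - 1633) + b(41, 47)) = √(√(-1866 - 1633) + 114) = √(√(-3499) + 114) = √(I*√3499 + 114) = √(114 + I*√3499)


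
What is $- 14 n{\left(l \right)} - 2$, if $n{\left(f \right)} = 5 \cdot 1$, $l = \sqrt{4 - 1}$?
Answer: $-72$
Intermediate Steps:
$l = \sqrt{3} \approx 1.732$
$n{\left(f \right)} = 5$
$- 14 n{\left(l \right)} - 2 = \left(-14\right) 5 - 2 = -70 - 2 = -72$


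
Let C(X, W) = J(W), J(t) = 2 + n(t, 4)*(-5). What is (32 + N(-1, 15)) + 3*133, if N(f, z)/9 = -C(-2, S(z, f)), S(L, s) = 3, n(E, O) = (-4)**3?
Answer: -2467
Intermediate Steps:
n(E, O) = -64
J(t) = 322 (J(t) = 2 - 64*(-5) = 2 + 320 = 322)
C(X, W) = 322
N(f, z) = -2898 (N(f, z) = 9*(-1*322) = 9*(-322) = -2898)
(32 + N(-1, 15)) + 3*133 = (32 - 2898) + 3*133 = -2866 + 399 = -2467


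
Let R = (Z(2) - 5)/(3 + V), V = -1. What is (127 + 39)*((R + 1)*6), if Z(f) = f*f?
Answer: 498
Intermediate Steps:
Z(f) = f**2
R = -1/2 (R = (2**2 - 5)/(3 - 1) = (4 - 5)/2 = -1*1/2 = -1/2 ≈ -0.50000)
(127 + 39)*((R + 1)*6) = (127 + 39)*((-1/2 + 1)*6) = 166*((1/2)*6) = 166*3 = 498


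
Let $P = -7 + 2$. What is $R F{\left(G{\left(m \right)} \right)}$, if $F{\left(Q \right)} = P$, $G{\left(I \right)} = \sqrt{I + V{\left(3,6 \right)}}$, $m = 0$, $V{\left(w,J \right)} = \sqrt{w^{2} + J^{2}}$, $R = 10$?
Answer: $-50$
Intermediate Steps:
$V{\left(w,J \right)} = \sqrt{J^{2} + w^{2}}$
$G{\left(I \right)} = \sqrt{I + 3 \sqrt{5}}$ ($G{\left(I \right)} = \sqrt{I + \sqrt{6^{2} + 3^{2}}} = \sqrt{I + \sqrt{36 + 9}} = \sqrt{I + \sqrt{45}} = \sqrt{I + 3 \sqrt{5}}$)
$P = -5$
$F{\left(Q \right)} = -5$
$R F{\left(G{\left(m \right)} \right)} = 10 \left(-5\right) = -50$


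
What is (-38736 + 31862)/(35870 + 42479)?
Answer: -6874/78349 ≈ -0.087736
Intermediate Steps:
(-38736 + 31862)/(35870 + 42479) = -6874/78349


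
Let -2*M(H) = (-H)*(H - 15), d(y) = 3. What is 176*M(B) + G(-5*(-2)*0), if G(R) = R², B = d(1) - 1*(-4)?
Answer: -4928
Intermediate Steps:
B = 7 (B = 3 - 1*(-4) = 3 + 4 = 7)
M(H) = H*(-15 + H)/2 (M(H) = -(-H)*(H - 15)/2 = -(-H)*(-15 + H)/2 = -(-1)*H*(-15 + H)/2 = H*(-15 + H)/2)
176*M(B) + G(-5*(-2)*0) = 176*((½)*7*(-15 + 7)) + (-5*(-2)*0)² = 176*((½)*7*(-8)) + (10*0)² = 176*(-28) + 0² = -4928 + 0 = -4928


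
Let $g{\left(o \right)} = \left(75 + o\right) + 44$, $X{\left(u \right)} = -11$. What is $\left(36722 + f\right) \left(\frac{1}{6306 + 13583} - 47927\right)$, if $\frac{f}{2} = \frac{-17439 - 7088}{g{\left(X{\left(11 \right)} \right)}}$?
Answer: $- \frac{311140732363837}{179001} \approx -1.7382 \cdot 10^{9}$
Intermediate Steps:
$g{\left(o \right)} = 119 + o$
$f = - \frac{24527}{54}$ ($f = 2 \frac{-17439 - 7088}{119 - 11} = 2 \left(- \frac{24527}{108}\right) = - \frac{24527}{54} \approx -454.2$)
$\left(36722 + f\right) \left(\frac{1}{6306 + 13583} - 47927\right) = \left(36722 - \frac{24527}{54}\right) \left(\frac{1}{6306 + 13583} - 47927\right) = \frac{1958461 \left(\frac{1}{19889} - 47927\right)}{54} = \frac{1958461}{54} \left(- \frac{953220102}{19889}\right) = - \frac{311140732363837}{179001}$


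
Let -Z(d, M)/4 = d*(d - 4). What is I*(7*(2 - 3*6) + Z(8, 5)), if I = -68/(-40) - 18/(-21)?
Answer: -4296/7 ≈ -613.71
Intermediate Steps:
Z(d, M) = -4*d*(-4 + d) (Z(d, M) = -4*d*(d - 4) = -4*d*(-4 + d))
I = 179/70 (I = -68*(-1/40) - 18*(-1/21) = 17/10 + 6/7 = 179/70 ≈ 2.5571)
I*(7*(2 - 3*6) + Z(8, 5)) = 179*(7*(2 - 3*6) + 4*8*(4 - 1*8))/70 = 179*(7*(2 - 18) + 4*8*(4 - 8))/70 = 179*(7*(-16) + 4*8*(-4))/70 = 179*(-112 - 128)/70 = (179/70)*(-240) = -4296/7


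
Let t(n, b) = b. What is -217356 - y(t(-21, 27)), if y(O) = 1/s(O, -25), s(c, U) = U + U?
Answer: -10867799/50 ≈ -2.1736e+5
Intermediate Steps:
s(c, U) = 2*U
y(O) = -1/50 (y(O) = 1/(2*(-25)) = 1/(-50) = -1/50)
-217356 - y(t(-21, 27)) = -217356 - 1*(-1/50) = -217356 + 1/50 = -10867799/50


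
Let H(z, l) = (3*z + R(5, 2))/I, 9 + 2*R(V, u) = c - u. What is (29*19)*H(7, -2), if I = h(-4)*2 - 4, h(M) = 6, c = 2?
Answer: 18183/16 ≈ 1136.4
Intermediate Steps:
R(V, u) = -7/2 - u/2 (R(V, u) = -9/2 + (2 - u)/2 = -9/2 + (1 - u/2) = -7/2 - u/2)
I = 8 (I = 6*2 - 4 = 12 - 4 = 8)
H(z, l) = -9/16 + 3*z/8 (H(z, l) = (3*z + (-7/2 - ½*2))/8 = (3*z + (-7/2 - 1))*(⅛) = (3*z - 9/2)*(⅛) = (-9/2 + 3*z)*(⅛) = -9/16 + 3*z/8)
(29*19)*H(7, -2) = (29*19)*(-9/16 + (3/8)*7) = 551*(-9/16 + 21/8) = 551*(33/16) = 18183/16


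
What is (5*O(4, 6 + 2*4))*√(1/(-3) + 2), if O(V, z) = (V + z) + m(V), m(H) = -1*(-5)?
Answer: 115*√15/3 ≈ 148.46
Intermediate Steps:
m(H) = 5
O(V, z) = 5 + V + z (O(V, z) = (V + z) + 5 = 5 + V + z)
(5*O(4, 6 + 2*4))*√(1/(-3) + 2) = (5*(5 + 4 + (6 + 2*4)))*√(1/(-3) + 2) = (5*(5 + 4 + (6 + 8)))*√(-⅓ + 2) = (5*(5 + 4 + 14))*√(5/3) = (5*23)*(√15/3) = 115*(√15/3) = 115*√15/3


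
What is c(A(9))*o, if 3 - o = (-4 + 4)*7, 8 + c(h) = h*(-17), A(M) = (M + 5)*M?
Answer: -6450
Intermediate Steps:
A(M) = M*(5 + M) (A(M) = (5 + M)*M = M*(5 + M))
c(h) = -8 - 17*h (c(h) = -8 + h*(-17) = -8 - 17*h)
o = 3 (o = 3 - (-4 + 4)*7 = 3 - 0*7 = 3 - 1*0 = 3 + 0 = 3)
c(A(9))*o = (-8 - 153*(5 + 9))*3 = (-8 - 153*14)*3 = (-8 - 17*126)*3 = (-8 - 2142)*3 = -2150*3 = -6450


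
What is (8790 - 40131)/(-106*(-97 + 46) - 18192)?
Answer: 10447/4262 ≈ 2.4512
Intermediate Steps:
(8790 - 40131)/(-106*(-97 + 46) - 18192) = -31341/(-106*(-51) - 18192) = -31341/(5406 - 18192) = -31341/(-12786) = -31341*(-1/12786) = 10447/4262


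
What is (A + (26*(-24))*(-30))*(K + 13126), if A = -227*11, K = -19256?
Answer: -99446990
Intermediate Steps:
A = -2497
(A + (26*(-24))*(-30))*(K + 13126) = (-2497 + (26*(-24))*(-30))*(-19256 + 13126) = (-2497 - 624*(-30))*(-6130) = (-2497 + 18720)*(-6130) = 16223*(-6130) = -99446990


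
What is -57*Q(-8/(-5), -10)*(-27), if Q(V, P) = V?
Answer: 12312/5 ≈ 2462.4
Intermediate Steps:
-57*Q(-8/(-5), -10)*(-27) = -(-456)/(-5)*(-27) = -(-456)*(-1)/5*(-27) = -57*8/5*(-27) = -456/5*(-27) = 12312/5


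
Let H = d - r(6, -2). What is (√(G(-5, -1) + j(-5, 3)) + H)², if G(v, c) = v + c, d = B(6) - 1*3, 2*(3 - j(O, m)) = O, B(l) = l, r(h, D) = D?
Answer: (10 + I*√2)²/4 ≈ 24.5 + 7.0711*I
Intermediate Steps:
j(O, m) = 3 - O/2
d = 3 (d = 6 - 1*3 = 6 - 3 = 3)
G(v, c) = c + v
H = 5 (H = 3 - 1*(-2) = 3 + 2 = 5)
(√(G(-5, -1) + j(-5, 3)) + H)² = (√((-1 - 5) + (3 - ½*(-5))) + 5)² = (√(-6 + (3 + 5/2)) + 5)² = (√(-6 + 11/2) + 5)² = (√(-½) + 5)² = (I*√2/2 + 5)² = (5 + I*√2/2)²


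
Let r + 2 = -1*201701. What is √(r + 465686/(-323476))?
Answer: 3*I*√586269208110874/161738 ≈ 449.12*I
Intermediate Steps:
r = -201703 (r = -2 - 1*201701 = -2 - 201701 = -201703)
√(r + 465686/(-323476)) = √(-201703 + 465686/(-323476)) = √(-201703 + 465686*(-1/323476)) = √(-201703 - 232843/161738) = √(-32623272657/161738) = 3*I*√586269208110874/161738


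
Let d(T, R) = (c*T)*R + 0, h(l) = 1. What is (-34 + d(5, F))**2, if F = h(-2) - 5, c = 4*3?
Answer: 75076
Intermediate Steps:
c = 12
F = -4 (F = 1 - 5 = -4)
d(T, R) = 12*R*T (d(T, R) = (12*T)*R + 0 = 12*R*T + 0 = 12*R*T)
(-34 + d(5, F))**2 = (-34 + 12*(-4)*5)**2 = (-34 - 240)**2 = (-274)**2 = 75076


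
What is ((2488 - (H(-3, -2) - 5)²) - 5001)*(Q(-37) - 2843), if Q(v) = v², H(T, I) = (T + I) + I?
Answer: 3916418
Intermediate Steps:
H(T, I) = T + 2*I (H(T, I) = (I + T) + I = T + 2*I)
((2488 - (H(-3, -2) - 5)²) - 5001)*(Q(-37) - 2843) = ((2488 - ((-3 + 2*(-2)) - 5)²) - 5001)*((-37)² - 2843) = ((2488 - ((-3 - 4) - 5)²) - 5001)*(1369 - 2843) = ((2488 - (-7 - 5)²) - 5001)*(-1474) = ((2488 - 1*(-12)²) - 5001)*(-1474) = ((2488 - 1*144) - 5001)*(-1474) = ((2488 - 144) - 5001)*(-1474) = (2344 - 5001)*(-1474) = -2657*(-1474) = 3916418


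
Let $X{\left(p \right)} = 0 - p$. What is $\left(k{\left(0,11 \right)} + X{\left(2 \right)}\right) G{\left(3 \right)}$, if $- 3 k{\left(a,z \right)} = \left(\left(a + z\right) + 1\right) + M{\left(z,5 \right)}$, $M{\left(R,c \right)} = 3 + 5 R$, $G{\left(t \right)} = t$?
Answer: $-76$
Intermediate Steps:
$X{\left(p \right)} = - p$
$k{\left(a,z \right)} = - \frac{4}{3} - 2 z - \frac{a}{3}$ ($k{\left(a,z \right)} = - \frac{\left(\left(a + z\right) + 1\right) + \left(3 + 5 z\right)}{3} = - \frac{\left(1 + a + z\right) + \left(3 + 5 z\right)}{3} = - \frac{4 + a + 6 z}{3} = - \frac{4}{3} - 2 z - \frac{a}{3}$)
$\left(k{\left(0,11 \right)} + X{\left(2 \right)}\right) G{\left(3 \right)} = \left(\left(- \frac{4}{3} - 22 - 0\right) - 2\right) 3 = \left(\left(- \frac{4}{3} - 22 + 0\right) - 2\right) 3 = \left(- \frac{70}{3} - 2\right) 3 = \left(- \frac{76}{3}\right) 3 = -76$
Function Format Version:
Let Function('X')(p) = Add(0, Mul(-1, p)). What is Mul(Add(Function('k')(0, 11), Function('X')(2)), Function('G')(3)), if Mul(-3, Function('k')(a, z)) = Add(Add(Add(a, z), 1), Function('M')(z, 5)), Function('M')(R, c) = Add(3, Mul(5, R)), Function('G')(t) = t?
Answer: -76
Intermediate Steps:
Function('X')(p) = Mul(-1, p)
Function('k')(a, z) = Add(Rational(-4, 3), Mul(-2, z), Mul(Rational(-1, 3), a)) (Function('k')(a, z) = Mul(Rational(-1, 3), Add(Add(Add(a, z), 1), Add(3, Mul(5, z)))) = Mul(Rational(-1, 3), Add(Add(1, a, z), Add(3, Mul(5, z)))) = Mul(Rational(-1, 3), Add(4, a, Mul(6, z))) = Add(Rational(-4, 3), Mul(-2, z), Mul(Rational(-1, 3), a)))
Mul(Add(Function('k')(0, 11), Function('X')(2)), Function('G')(3)) = Mul(Add(Add(Rational(-4, 3), Mul(-2, 11), Mul(Rational(-1, 3), 0)), Mul(-1, 2)), 3) = Mul(Add(Add(Rational(-4, 3), -22, 0), -2), 3) = Mul(Add(Rational(-70, 3), -2), 3) = Mul(Rational(-76, 3), 3) = -76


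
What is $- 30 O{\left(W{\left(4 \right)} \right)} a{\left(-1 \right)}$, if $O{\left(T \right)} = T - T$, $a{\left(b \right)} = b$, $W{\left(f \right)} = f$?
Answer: $0$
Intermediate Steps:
$O{\left(T \right)} = 0$
$- 30 O{\left(W{\left(4 \right)} \right)} a{\left(-1 \right)} = \left(-30\right) 0 \left(-1\right) = 0 \left(-1\right) = 0$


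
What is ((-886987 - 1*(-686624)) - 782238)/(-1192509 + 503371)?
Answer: 982601/689138 ≈ 1.4258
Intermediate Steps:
((-886987 - 1*(-686624)) - 782238)/(-1192509 + 503371) = ((-886987 + 686624) - 782238)/(-689138) = (-200363 - 782238)*(-1/689138) = -982601*(-1/689138) = 982601/689138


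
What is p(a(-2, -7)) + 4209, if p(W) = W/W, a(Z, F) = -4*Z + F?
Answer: 4210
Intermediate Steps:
a(Z, F) = F - 4*Z
p(W) = 1
p(a(-2, -7)) + 4209 = 1 + 4209 = 4210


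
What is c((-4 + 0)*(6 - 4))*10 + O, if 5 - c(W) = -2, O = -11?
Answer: 59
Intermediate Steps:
c(W) = 7 (c(W) = 5 - 1*(-2) = 5 + 2 = 7)
c((-4 + 0)*(6 - 4))*10 + O = 7*10 - 11 = 70 - 11 = 59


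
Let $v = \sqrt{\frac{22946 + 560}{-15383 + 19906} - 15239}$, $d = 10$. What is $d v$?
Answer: $\frac{10 i \sqrt{311645966793}}{4523} \approx 1234.3 i$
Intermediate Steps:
$v = \frac{i \sqrt{311645966793}}{4523}$ ($v = \sqrt{\frac{23506}{4523} - 15239} = \sqrt{- \frac{68902491}{4523}} = \frac{i \sqrt{311645966793}}{4523} \approx 123.43 i$)
$d v = 10 \frac{i \sqrt{311645966793}}{4523} = \frac{10 i \sqrt{311645966793}}{4523}$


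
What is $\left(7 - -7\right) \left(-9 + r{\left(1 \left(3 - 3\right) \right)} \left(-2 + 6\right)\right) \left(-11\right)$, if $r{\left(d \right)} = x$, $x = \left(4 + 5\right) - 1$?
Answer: $-3542$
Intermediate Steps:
$x = 8$ ($x = 9 - 1 = 8$)
$r{\left(d \right)} = 8$
$\left(7 - -7\right) \left(-9 + r{\left(1 \left(3 - 3\right) \right)} \left(-2 + 6\right)\right) \left(-11\right) = \left(7 - -7\right) \left(-9 + 8 \left(-2 + 6\right)\right) \left(-11\right) = \left(7 + 7\right) \left(-9 + 8 \cdot 4\right) \left(-11\right) = 14 \left(-9 + 32\right) \left(-11\right) = 14 \cdot 23 \left(-11\right) = 322 \left(-11\right) = -3542$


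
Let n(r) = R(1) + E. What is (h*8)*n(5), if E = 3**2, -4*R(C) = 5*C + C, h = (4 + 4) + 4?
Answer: 720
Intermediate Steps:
h = 12 (h = 8 + 4 = 12)
R(C) = -3*C/2 (R(C) = -(5*C + C)/4 = -3*C/2)
E = 9
n(r) = 15/2 (n(r) = -3/2*1 + 9 = -3/2 + 9 = 15/2)
(h*8)*n(5) = (12*8)*(15/2) = 96*(15/2) = 720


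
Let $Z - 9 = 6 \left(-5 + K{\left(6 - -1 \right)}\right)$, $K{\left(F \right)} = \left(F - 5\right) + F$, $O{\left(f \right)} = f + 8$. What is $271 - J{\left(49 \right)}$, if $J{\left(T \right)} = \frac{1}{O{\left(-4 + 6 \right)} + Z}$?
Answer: $\frac{11652}{43} \approx 270.98$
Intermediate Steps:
$O{\left(f \right)} = 8 + f$
$K{\left(F \right)} = -5 + 2 F$ ($K{\left(F \right)} = \left(-5 + F\right) + F = -5 + 2 F$)
$Z = 33$ ($Z = 9 + 6 \left(-5 - \left(5 - 2 \left(6 - -1\right)\right)\right) = 9 + 6 \left(-5 - \left(5 - 2 \left(6 + 1\right)\right)\right) = 9 + 6 \left(-5 + \left(-5 + 2 \cdot 7\right)\right) = 9 + 6 \left(-5 + \left(-5 + 14\right)\right) = 9 + 6 \left(-5 + 9\right) = 9 + 6 \cdot 4 = 9 + 24 = 33$)
$J{\left(T \right)} = \frac{1}{43}$ ($J{\left(T \right)} = \frac{1}{\left(8 + \left(-4 + 6\right)\right) + 33} = \frac{1}{\left(8 + 2\right) + 33} = \frac{1}{10 + 33} = \frac{1}{43}$)
$271 - J{\left(49 \right)} = 271 - \frac{1}{43} = \frac{11652}{43}$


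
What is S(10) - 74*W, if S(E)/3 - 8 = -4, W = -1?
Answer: 86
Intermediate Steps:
S(E) = 12 (S(E) = 24 + 3*(-4) = 24 - 12 = 12)
S(10) - 74*W = 12 - 74*(-1) = 12 - 37*(-2) = 12 + 74 = 86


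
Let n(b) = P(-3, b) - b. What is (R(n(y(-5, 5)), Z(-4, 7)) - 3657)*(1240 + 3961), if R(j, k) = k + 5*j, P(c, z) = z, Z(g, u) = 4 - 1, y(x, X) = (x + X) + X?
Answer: -19004454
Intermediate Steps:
y(x, X) = x + 2*X (y(x, X) = (X + x) + X = x + 2*X)
Z(g, u) = 3
n(b) = 0 (n(b) = b - b = 0)
(R(n(y(-5, 5)), Z(-4, 7)) - 3657)*(1240 + 3961) = ((3 + 5*0) - 3657)*(1240 + 3961) = ((3 + 0) - 3657)*5201 = (3 - 3657)*5201 = -3654*5201 = -19004454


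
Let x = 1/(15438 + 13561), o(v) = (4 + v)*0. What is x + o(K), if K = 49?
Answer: 1/28999 ≈ 3.4484e-5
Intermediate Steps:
o(v) = 0
x = 1/28999 ≈ 3.4484e-5
x + o(K) = 1/28999 + 0 = 1/28999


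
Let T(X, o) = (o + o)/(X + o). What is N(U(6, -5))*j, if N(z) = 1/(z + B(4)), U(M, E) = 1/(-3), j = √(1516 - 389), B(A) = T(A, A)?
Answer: 21*√23/2 ≈ 50.356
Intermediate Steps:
T(X, o) = 2*o/(X + o) (T(X, o) = (2*o)/(X + o) = 2*o/(X + o))
B(A) = 1 (B(A) = 2*A/(A + A) = 2*A/((2*A)) = 2*A*(1/(2*A)) = 1)
j = 7*√23 (j = √1127 = 7*√23 ≈ 33.571)
U(M, E) = -⅓ (U(M, E) = 1*(-⅓) = -⅓)
N(z) = 1/(1 + z) (N(z) = 1/(z + 1) = 1/(1 + z))
N(U(6, -5))*j = (7*√23)/(1 - ⅓) = (7*√23)/(⅔) = 3*(7*√23)/2 = 21*√23/2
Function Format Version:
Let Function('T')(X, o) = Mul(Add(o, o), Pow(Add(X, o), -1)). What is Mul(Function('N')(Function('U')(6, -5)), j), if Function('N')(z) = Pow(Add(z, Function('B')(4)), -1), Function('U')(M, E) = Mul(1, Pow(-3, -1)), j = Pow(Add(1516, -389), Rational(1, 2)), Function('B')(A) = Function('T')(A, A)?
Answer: Mul(Rational(21, 2), Pow(23, Rational(1, 2))) ≈ 50.356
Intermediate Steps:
Function('T')(X, o) = Mul(2, o, Pow(Add(X, o), -1)) (Function('T')(X, o) = Mul(Mul(2, o), Pow(Add(X, o), -1)) = Mul(2, o, Pow(Add(X, o), -1)))
Function('B')(A) = 1 (Function('B')(A) = Mul(2, A, Pow(Add(A, A), -1)) = Mul(2, A, Pow(Mul(2, A), -1)) = Mul(2, A, Mul(Rational(1, 2), Pow(A, -1))) = 1)
j = Mul(7, Pow(23, Rational(1, 2))) (j = Pow(1127, Rational(1, 2)) = Mul(7, Pow(23, Rational(1, 2))) ≈ 33.571)
Function('U')(M, E) = Rational(-1, 3) (Function('U')(M, E) = Mul(1, Rational(-1, 3)) = Rational(-1, 3))
Function('N')(z) = Pow(Add(1, z), -1) (Function('N')(z) = Pow(Add(z, 1), -1) = Pow(Add(1, z), -1))
Mul(Function('N')(Function('U')(6, -5)), j) = Mul(Pow(Add(1, Rational(-1, 3)), -1), Mul(7, Pow(23, Rational(1, 2)))) = Mul(Pow(Rational(2, 3), -1), Mul(7, Pow(23, Rational(1, 2)))) = Mul(Rational(3, 2), Mul(7, Pow(23, Rational(1, 2)))) = Mul(Rational(21, 2), Pow(23, Rational(1, 2)))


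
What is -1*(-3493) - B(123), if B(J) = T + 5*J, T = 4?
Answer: 2874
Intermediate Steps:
B(J) = 4 + 5*J
-1*(-3493) - B(123) = -1*(-3493) - (4 + 5*123) = 3493 - (4 + 615) = 3493 - 1*619 = 3493 - 619 = 2874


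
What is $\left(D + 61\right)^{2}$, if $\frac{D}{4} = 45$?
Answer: $58081$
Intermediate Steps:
$D = 180$ ($D = 4 \cdot 45 = 180$)
$\left(D + 61\right)^{2} = \left(180 + 61\right)^{2} = 241^{2} = 58081$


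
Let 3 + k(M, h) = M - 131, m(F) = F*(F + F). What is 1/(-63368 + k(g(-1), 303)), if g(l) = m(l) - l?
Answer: -1/63499 ≈ -1.5748e-5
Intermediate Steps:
m(F) = 2*F² (m(F) = F*(2*F) = 2*F²)
g(l) = -l + 2*l² (g(l) = 2*l² - l = -l + 2*l²)
k(M, h) = -134 + M (k(M, h) = -3 + (M - 131) = -3 + (-131 + M) = -134 + M)
1/(-63368 + k(g(-1), 303)) = 1/(-63368 + (-134 - (-1 + 2*(-1)))) = 1/(-63368 + (-134 - (-1 - 2))) = 1/(-63368 + (-134 - 1*(-3))) = 1/(-63368 + (-134 + 3)) = 1/(-63368 - 131) = 1/(-63499) = -1/63499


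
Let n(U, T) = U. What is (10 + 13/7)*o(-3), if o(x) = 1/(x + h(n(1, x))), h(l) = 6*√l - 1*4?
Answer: -83/7 ≈ -11.857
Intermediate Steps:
h(l) = -4 + 6*√l (h(l) = 6*√l - 4 = -4 + 6*√l)
o(x) = 1/(2 + x) (o(x) = 1/(x + (-4 + 6*√1)) = 1/(x + (-4 + 6*1)) = 1/(x + (-4 + 6)) = 1/(x + 2) = 1/(2 + x))
(10 + 13/7)*o(-3) = (10 + 13/7)/(2 - 3) = (10 + 13*(⅐))/(-1) = (10 + 13/7)*(-1) = (83/7)*(-1) = -83/7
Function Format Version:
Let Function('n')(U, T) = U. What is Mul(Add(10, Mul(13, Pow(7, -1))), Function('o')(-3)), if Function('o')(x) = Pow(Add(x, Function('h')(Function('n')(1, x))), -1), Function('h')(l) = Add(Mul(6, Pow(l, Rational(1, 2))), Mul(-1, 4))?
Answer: Rational(-83, 7) ≈ -11.857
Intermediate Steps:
Function('h')(l) = Add(-4, Mul(6, Pow(l, Rational(1, 2)))) (Function('h')(l) = Add(Mul(6, Pow(l, Rational(1, 2))), -4) = Add(-4, Mul(6, Pow(l, Rational(1, 2)))))
Function('o')(x) = Pow(Add(2, x), -1) (Function('o')(x) = Pow(Add(x, Add(-4, Mul(6, Pow(1, Rational(1, 2))))), -1) = Pow(Add(x, Add(-4, Mul(6, 1))), -1) = Pow(Add(x, Add(-4, 6)), -1) = Pow(Add(x, 2), -1) = Pow(Add(2, x), -1))
Mul(Add(10, Mul(13, Pow(7, -1))), Function('o')(-3)) = Mul(Add(10, Mul(13, Pow(7, -1))), Pow(Add(2, -3), -1)) = Mul(Add(10, Mul(13, Rational(1, 7))), Pow(-1, -1)) = Mul(Add(10, Rational(13, 7)), -1) = Mul(Rational(83, 7), -1) = Rational(-83, 7)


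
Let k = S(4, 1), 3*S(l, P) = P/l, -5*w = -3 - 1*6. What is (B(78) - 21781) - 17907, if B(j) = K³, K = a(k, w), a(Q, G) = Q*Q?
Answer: -118507732991/2985984 ≈ -39688.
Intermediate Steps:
w = 9/5 (w = -(-3 - 1*6)/5 = -(-3 - 6)/5 = -⅕*(-9) = 9/5 ≈ 1.8000)
S(l, P) = P/(3*l) (S(l, P) = (P/l)/3 = P/(3*l))
k = 1/12 (k = (⅓)*1/4 = (⅓)*1*(¼) = 1/12 ≈ 0.083333)
a(Q, G) = Q²
K = 1/144 (K = (1/12)² = 1/144 ≈ 0.0069444)
B(j) = 1/2985984 (B(j) = (1/144)³ = 1/2985984)
(B(78) - 21781) - 17907 = (1/2985984 - 21781) - 17907 = -65037717503/2985984 - 17907 = -118507732991/2985984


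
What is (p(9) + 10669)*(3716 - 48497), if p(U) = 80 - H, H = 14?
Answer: -480724035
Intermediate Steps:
p(U) = 66 (p(U) = 80 - 1*14 = 80 - 14 = 66)
(p(9) + 10669)*(3716 - 48497) = (66 + 10669)*(3716 - 48497) = 10735*(-44781) = -480724035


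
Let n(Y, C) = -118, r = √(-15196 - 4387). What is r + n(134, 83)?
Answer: -118 + I*√19583 ≈ -118.0 + 139.94*I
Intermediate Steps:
r = I*√19583 (r = √(-19583) = I*√19583 ≈ 139.94*I)
r + n(134, 83) = I*√19583 - 118 = -118 + I*√19583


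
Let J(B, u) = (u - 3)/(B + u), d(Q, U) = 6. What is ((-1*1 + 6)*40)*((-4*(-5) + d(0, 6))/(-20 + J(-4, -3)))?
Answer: -18200/67 ≈ -271.64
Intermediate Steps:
J(B, u) = (-3 + u)/(B + u)
((-1*1 + 6)*40)*((-4*(-5) + d(0, 6))/(-20 + J(-4, -3))) = ((-1*1 + 6)*40)*((-4*(-5) + 6)/(-20 + (-3 - 3)/(-4 - 3))) = ((-1 + 6)*40)*((20 + 6)/(-20 - 6/(-7))) = (5*40)*(26/(-20 - 1/7*(-6))) = 200*(26/(-20 + 6/7)) = 200*(26/(-134/7)) = 200*(26*(-7/134)) = 200*(-91/67) = -18200/67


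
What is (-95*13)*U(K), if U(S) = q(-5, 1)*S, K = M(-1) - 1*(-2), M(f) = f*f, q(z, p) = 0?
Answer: 0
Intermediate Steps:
M(f) = f²
K = 3 (K = (-1)² - 1*(-2) = 1 + 2 = 3)
U(S) = 0 (U(S) = 0*S = 0)
(-95*13)*U(K) = -95*13*0 = -1235*0 = 0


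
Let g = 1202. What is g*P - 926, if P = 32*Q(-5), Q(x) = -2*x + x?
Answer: 191394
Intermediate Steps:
Q(x) = -x
P = 160 (P = 32*(-1*(-5)) = 32*5 = 160)
g*P - 926 = 1202*160 - 926 = 192320 - 926 = 191394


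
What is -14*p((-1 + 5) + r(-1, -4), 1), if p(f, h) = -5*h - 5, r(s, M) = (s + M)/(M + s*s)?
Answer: 140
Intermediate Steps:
r(s, M) = (M + s)/(M + s**2)
p(f, h) = -5 - 5*h
-14*p((-1 + 5) + r(-1, -4), 1) = -14*(-5 - 5*1) = -14*(-5 - 5) = -14*(-10) = 140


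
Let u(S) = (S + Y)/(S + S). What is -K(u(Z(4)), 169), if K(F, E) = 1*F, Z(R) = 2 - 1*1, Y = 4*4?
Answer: -17/2 ≈ -8.5000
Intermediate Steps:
Y = 16
Z(R) = 1 (Z(R) = 2 - 1 = 1)
u(S) = (16 + S)/(2*S) (u(S) = (S + 16)/(S + S) = (16 + S)/((2*S)) = (16 + S)*(1/(2*S)) = (16 + S)/(2*S))
K(F, E) = F
-K(u(Z(4)), 169) = -(16 + 1)/(2*1) = -17/2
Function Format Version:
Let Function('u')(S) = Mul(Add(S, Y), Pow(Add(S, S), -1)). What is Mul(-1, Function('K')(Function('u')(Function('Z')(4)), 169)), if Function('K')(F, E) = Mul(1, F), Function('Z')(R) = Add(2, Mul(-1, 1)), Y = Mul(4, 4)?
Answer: Rational(-17, 2) ≈ -8.5000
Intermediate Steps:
Y = 16
Function('Z')(R) = 1 (Function('Z')(R) = Add(2, -1) = 1)
Function('u')(S) = Mul(Rational(1, 2), Pow(S, -1), Add(16, S)) (Function('u')(S) = Mul(Add(S, 16), Pow(Add(S, S), -1)) = Mul(Add(16, S), Pow(Mul(2, S), -1)) = Mul(Add(16, S), Mul(Rational(1, 2), Pow(S, -1))) = Mul(Rational(1, 2), Pow(S, -1), Add(16, S)))
Function('K')(F, E) = F
Mul(-1, Function('K')(Function('u')(Function('Z')(4)), 169)) = Mul(-1, Mul(Rational(1, 2), Pow(1, -1), Add(16, 1))) = Mul(-1, Mul(Rational(1, 2), 1, 17)) = Mul(-1, Rational(17, 2)) = Rational(-17, 2)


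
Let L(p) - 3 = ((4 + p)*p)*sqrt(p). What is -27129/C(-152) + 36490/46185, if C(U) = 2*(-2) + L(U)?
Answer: 187127231688869/236844816051207 + 406862656*I*sqrt(38)/25640880811 ≈ 0.79008 + 0.097815*I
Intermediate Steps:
L(p) = 3 + p**(3/2)*(4 + p) (L(p) = 3 + ((4 + p)*p)*sqrt(p) = 3 + (p*(4 + p))*sqrt(p) = 3 + p**(3/2)*(4 + p))
C(U) = -1 + U**(5/2) + 4*U**(3/2) (C(U) = 2*(-2) + (3 + U**(5/2) + 4*U**(3/2)) = -4 + (3 + U**(5/2) + 4*U**(3/2)) = -1 + U**(5/2) + 4*U**(3/2))
-27129/C(-152) + 36490/46185 = -27129/(-1 + (-152)**(5/2) + 4*(-152)**(3/2)) + 36490/46185 = -27129/(-1 + 46208*I*sqrt(38) + 4*(-304*I*sqrt(38))) + 36490*(1/46185) = -27129/(-1 + 46208*I*sqrt(38) - 1216*I*sqrt(38)) + 7298/9237 = -27129/(-1 + 44992*I*sqrt(38)) + 7298/9237 = 7298/9237 - 27129/(-1 + 44992*I*sqrt(38))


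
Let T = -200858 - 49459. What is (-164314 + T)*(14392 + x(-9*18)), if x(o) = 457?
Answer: -6156855719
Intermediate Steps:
T = -250317
(-164314 + T)*(14392 + x(-9*18)) = (-164314 - 250317)*(14392 + 457) = -414631*14849 = -6156855719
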